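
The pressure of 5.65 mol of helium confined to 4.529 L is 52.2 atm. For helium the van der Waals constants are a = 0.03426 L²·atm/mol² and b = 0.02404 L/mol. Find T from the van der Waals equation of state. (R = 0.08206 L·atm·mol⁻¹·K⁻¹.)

T ≈ 495.1 K

T = (P + a n²/V²)(V − nb)/(nR)
P + a n²/V² = 52.2 + (0.03426)(5.65)²/(4.529)² = 52.253 atm
V − nb = 4.529 − (5.65)(0.02404) = 4.3932 L
T = (52.253)(4.3932)/((5.65)(0.08206)) = 495.1 K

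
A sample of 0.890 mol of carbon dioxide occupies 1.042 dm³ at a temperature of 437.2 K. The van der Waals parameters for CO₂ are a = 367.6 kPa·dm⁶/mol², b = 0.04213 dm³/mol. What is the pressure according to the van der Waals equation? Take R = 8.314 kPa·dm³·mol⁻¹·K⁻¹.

P = nRT/(V − nb) − a n²/V²
nRT/(V − nb) = (0.890)(8.314)(437.2)/(1.042 − 0.890×0.04213) = 3235.0/1.0045 = 3220.5 kPa
a n²/V² = (367.6)(0.890)²/(1.042)² = 268.18 kPa
P = 3220.5 − 268.18 = 2952 kPa

P ≈ 2952 kPa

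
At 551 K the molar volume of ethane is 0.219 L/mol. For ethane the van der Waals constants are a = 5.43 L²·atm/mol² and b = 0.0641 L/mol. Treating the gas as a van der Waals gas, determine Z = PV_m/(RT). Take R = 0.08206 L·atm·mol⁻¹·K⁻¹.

Z ≈ 0.8654

P = RT/(V_m − b) − a/V_m² = (0.08206)(551)/(0.219 − 0.0641) − 5.43/(0.219)²
  = 45.215/0.15490 − 113.22 = 291.90 − 113.22 = 178.68 atm
Z = PV_m/(RT) = (178.68)(0.219)/((0.08206)(551)) = 39.131/45.215 = 0.8654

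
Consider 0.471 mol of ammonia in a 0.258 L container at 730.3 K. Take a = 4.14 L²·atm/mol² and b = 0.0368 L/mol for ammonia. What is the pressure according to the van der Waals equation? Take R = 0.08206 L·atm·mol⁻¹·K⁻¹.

P ≈ 103.5 atm

P = nRT/(V − nb) − a n²/V²
nRT/(V − nb) = (0.471)(0.08206)(730.3)/(0.258 − 0.471×0.0368) = 28.226/0.24067 = 117.28 atm
a n²/V² = (4.14)(0.471)²/(0.258)² = 13.798 atm
P = 117.28 − 13.798 = 103.5 atm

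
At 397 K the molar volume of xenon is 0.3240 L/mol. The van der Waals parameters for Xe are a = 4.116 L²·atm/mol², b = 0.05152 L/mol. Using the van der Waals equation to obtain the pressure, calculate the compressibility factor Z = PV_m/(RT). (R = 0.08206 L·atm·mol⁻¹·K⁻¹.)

Z ≈ 0.7991

P = RT/(V_m − b) − a/V_m² = (0.08206)(397)/(0.3240 − 0.05152) − 4.116/(0.3240)²
  = 32.578/0.27248 − 39.209 = 119.56 − 39.209 = 80.35 atm
Z = PV_m/(RT) = (80.35)(0.3240)/((0.08206)(397)) = 26.033/32.578 = 0.7991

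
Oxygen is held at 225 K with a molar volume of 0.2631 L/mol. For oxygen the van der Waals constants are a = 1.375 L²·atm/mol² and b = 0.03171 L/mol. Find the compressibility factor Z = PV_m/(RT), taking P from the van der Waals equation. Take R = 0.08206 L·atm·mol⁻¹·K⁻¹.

P = RT/(V_m − b) − a/V_m² = (0.08206)(225)/(0.2631 − 0.03171) − 1.375/(0.2631)²
  = 18.464/0.23139 − 19.864 = 79.796 − 19.864 = 59.932 atm
Z = PV_m/(RT) = (59.932)(0.2631)/((0.08206)(225)) = 15.768/18.464 = 0.8540

Z ≈ 0.8540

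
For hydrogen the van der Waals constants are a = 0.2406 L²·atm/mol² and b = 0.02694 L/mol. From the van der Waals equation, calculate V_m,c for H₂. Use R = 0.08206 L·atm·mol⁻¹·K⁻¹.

V_m,c ≈ 0.08082 L/mol

For a van der Waals gas, V_m,c = 3b.
V_m,c = 3×0.02694 = 0.08082 L/mol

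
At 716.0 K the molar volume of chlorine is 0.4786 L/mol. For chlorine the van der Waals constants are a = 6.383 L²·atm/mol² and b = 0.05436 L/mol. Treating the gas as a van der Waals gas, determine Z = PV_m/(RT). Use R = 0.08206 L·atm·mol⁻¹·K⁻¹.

P = RT/(V_m − b) − a/V_m² = (0.08206)(716.0)/(0.4786 − 0.05436) − 6.383/(0.4786)²
  = 58.755/0.42424 − 27.866 = 138.49 − 27.866 = 110.62 atm
Z = PV_m/(RT) = (110.62)(0.4786)/((0.08206)(716.0)) = 52.943/58.755 = 0.9011

Z ≈ 0.9011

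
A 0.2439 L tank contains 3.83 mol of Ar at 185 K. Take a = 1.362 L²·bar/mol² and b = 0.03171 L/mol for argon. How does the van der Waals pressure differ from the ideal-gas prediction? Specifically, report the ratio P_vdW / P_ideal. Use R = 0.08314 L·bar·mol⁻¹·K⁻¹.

Ideal: P_ideal = nRT/V = (3.83)(0.08314)(185)/0.2439 = 241.529 bar
vdW: P = nRT/(V − nb) − a n²/V² = 58.9088/0.122451 − 19.9790/0.0594872 = 481.081 − 335.854 = 145.227 bar
Ratio = 145.227/241.529 = 0.6013

P_vdW / P_ideal ≈ 0.6013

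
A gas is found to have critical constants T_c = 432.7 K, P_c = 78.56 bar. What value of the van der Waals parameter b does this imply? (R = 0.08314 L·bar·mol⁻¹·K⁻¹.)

b ≈ 0.05724 L/mol

From T_c = 8a/(27Rb) and P_c = a/(27b²): b = R T_c/(8 P_c).
b = (0.08314)(432.7)/(8×78.56) = 35.975/628.48 = 0.05724 L/mol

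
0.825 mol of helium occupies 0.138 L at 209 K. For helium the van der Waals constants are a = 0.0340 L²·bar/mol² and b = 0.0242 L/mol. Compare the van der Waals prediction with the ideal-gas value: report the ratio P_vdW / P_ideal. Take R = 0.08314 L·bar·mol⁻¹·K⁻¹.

Ideal: P_ideal = nRT/V = (0.825)(0.08314)(209)/0.138 = 103.880 bar
vdW: P = nRT/(V − nb) − a n²/V² = 14.3354/0.118035 − 0.0231413/0.0190440 = 121.450 − 1.21515 = 120.235 bar
Ratio = 120.235/103.880 = 1.157

P_vdW / P_ideal ≈ 1.157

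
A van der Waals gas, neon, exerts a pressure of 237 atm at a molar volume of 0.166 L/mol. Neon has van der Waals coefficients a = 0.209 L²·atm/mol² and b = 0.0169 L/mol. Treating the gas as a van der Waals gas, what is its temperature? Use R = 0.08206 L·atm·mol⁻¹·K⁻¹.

T ≈ 444.4 K

T = (P + a/V_m²)(V_m − b)/R
P + a/V_m² = 237 + 0.209/(0.166)² = 244.58 atm
V_m − b = 0.166 − 0.0169 = 0.14910 L/mol
T = (244.58)(0.14910)/0.08206 = 444.4 K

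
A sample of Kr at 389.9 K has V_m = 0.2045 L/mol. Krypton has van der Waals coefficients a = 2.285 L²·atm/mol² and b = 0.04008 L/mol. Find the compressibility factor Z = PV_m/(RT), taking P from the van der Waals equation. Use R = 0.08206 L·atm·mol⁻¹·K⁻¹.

Z ≈ 0.8945

P = RT/(V_m − b) − a/V_m² = (0.08206)(389.9)/(0.2045 − 0.04008) − 2.285/(0.2045)²
  = 31.995/0.16442 − 54.639 = 194.59 − 54.639 = 139.95 atm
Z = PV_m/(RT) = (139.95)(0.2045)/((0.08206)(389.9)) = 28.620/31.995 = 0.8945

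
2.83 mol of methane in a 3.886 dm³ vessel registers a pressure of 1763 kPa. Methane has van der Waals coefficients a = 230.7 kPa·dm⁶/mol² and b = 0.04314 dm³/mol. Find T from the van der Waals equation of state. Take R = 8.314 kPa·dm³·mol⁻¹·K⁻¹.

T ≈ 301.6 K

T = (P + a n²/V²)(V − nb)/(nR)
P + a n²/V² = 1763 + (230.7)(2.83)²/(3.886)² = 1885.4 kPa
V − nb = 3.886 − (2.83)(0.04314) = 3.7639 dm³
T = (1885.4)(3.7639)/((2.83)(8.314)) = 301.6 K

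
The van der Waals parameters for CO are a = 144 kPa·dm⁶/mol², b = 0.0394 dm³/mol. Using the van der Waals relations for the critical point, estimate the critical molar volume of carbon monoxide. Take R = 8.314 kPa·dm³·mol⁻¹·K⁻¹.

V_m,c ≈ 0.1182 dm³/mol

For a van der Waals gas, V_m,c = 3b.
V_m,c = 3×0.0394 = 0.1182 dm³/mol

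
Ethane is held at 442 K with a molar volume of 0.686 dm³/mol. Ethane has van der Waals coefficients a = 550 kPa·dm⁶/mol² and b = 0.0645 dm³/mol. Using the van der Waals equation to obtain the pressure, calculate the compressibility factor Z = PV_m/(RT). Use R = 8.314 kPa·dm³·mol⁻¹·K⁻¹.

P = RT/(V_m − b) − a/V_m² = (8.314)(442)/(0.686 − 0.0645) − 550/(0.686)²
  = 3674.8/0.62150 − 1168.7 = 5912.8 − 1168.7 = 4744.1 kPa
Z = PV_m/(RT) = (4744.1)(0.686)/((8.314)(442)) = 3254.5/3674.8 = 0.8856

Z ≈ 0.8856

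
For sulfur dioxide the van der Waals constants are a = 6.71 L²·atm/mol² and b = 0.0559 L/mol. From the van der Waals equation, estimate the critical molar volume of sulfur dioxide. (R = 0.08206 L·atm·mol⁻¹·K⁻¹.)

V_m,c ≈ 0.1677 L/mol

For a van der Waals gas, V_m,c = 3b.
V_m,c = 3×0.0559 = 0.1677 L/mol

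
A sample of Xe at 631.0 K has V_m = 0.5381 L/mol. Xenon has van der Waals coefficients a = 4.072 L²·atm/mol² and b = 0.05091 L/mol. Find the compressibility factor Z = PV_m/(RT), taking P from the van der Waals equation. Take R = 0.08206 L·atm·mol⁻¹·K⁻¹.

P = RT/(V_m − b) − a/V_m² = (0.08206)(631.0)/(0.5381 − 0.05091) − 4.072/(0.5381)²
  = 51.780/0.48719 − 14.063 = 106.28 − 14.063 = 92.22 atm
Z = PV_m/(RT) = (92.22)(0.5381)/((0.08206)(631.0)) = 49.624/51.780 = 0.9584

Z ≈ 0.9584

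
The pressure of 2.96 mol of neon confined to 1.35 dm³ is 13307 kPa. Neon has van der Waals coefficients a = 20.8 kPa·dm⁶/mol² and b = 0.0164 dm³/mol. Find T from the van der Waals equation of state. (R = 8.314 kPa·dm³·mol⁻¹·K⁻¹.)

T ≈ 709.0 K

T = (P + a n²/V²)(V − nb)/(nR)
P + a n²/V² = 13307 + (20.8)(2.96)²/(1.35)² = 13407 kPa
V − nb = 1.35 − (2.96)(0.0164) = 1.3015 dm³
T = (13407)(1.3015)/((2.96)(8.314)) = 709.0 K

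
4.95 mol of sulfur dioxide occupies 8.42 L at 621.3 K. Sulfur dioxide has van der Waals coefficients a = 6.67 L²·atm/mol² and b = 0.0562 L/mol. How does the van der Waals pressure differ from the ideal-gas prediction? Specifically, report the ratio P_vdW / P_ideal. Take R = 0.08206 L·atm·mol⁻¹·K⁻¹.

P_vdW / P_ideal ≈ 0.9573

Ideal: P_ideal = nRT/V = (4.95)(0.08206)(621.3)/8.42 = 29.9727 atm
vdW: P = nRT/(V − nb) − a n²/V² = 252.370/8.14181 − 163.432/70.8964 = 30.9968 − 2.30522 = 28.6916 atm
Ratio = 28.6916/29.9727 = 0.9573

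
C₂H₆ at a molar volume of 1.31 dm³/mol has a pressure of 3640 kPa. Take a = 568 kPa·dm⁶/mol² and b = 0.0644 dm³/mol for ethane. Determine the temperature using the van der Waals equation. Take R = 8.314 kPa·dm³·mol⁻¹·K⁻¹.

T ≈ 594.9 K

T = (P + a/V_m²)(V_m − b)/R
P + a/V_m² = 3640 + 568/(1.31)² = 3971.0 kPa
V_m − b = 1.31 − 0.0644 = 1.2456 dm³/mol
T = (3971.0)(1.2456)/8.314 = 594.9 K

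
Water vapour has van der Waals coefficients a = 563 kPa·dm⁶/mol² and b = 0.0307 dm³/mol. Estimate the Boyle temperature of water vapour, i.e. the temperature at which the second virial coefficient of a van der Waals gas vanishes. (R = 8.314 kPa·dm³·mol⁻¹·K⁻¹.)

For a van der Waals gas the second virial coefficient B₂ = b − a/(RT) vanishes at T_B = a/(Rb).
T_B = 563/(8.314×0.0307) = 563/0.25524 = 2206 K

T_B ≈ 2206 K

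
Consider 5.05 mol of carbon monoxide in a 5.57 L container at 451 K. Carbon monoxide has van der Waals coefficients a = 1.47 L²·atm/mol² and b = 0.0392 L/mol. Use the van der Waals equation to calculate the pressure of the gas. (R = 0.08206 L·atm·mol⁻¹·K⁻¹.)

P = nRT/(V − nb) − a n²/V²
nRT/(V − nb) = (5.05)(0.08206)(451)/(5.57 − 5.05×0.0392) = 186.90/5.3720 = 34.792 atm
a n²/V² = (1.47)(5.05)²/(5.57)² = 1.2083 atm
P = 34.792 − 1.2083 = 33.58 atm

P ≈ 33.58 atm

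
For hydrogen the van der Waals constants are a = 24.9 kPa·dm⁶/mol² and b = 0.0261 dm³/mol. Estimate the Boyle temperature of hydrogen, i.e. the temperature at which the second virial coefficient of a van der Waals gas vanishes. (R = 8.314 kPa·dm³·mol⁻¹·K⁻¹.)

For a van der Waals gas the second virial coefficient B₂ = b − a/(RT) vanishes at T_B = a/(Rb).
T_B = 24.9/(8.314×0.0261) = 24.9/0.21700 = 114.7 K

T_B ≈ 114.7 K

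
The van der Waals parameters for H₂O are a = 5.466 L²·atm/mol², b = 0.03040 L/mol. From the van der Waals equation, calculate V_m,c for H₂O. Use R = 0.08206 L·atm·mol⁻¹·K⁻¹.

V_m,c ≈ 0.09120 L/mol

For a van der Waals gas, V_m,c = 3b.
V_m,c = 3×0.03040 = 0.09120 L/mol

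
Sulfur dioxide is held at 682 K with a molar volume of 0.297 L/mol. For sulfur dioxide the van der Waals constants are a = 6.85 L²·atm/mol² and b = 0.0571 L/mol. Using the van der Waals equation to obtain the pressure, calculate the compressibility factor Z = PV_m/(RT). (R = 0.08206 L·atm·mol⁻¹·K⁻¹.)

P = RT/(V_m − b) − a/V_m² = (0.08206)(682)/(0.297 − 0.0571) − 6.85/(0.297)²
  = 55.965/0.23990 − 77.656 = 233.28 − 77.656 = 155.62 atm
Z = PV_m/(RT) = (155.62)(0.297)/((0.08206)(682)) = 46.219/55.965 = 0.8259

Z ≈ 0.8259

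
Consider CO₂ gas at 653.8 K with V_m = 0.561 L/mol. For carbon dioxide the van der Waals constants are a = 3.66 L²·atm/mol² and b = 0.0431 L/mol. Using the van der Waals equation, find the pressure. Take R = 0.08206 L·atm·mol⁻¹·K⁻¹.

P = RT/(V_m − b) − a/V_m²
RT/(V_m − b) = (0.08206)(653.8)/(0.561 − 0.0431) = 53.651/0.51790 = 103.59 atm
a/V_m² = 3.66/(0.561)² = 11.629 atm
P = 103.59 − 11.629 = 91.96 atm

P ≈ 91.96 atm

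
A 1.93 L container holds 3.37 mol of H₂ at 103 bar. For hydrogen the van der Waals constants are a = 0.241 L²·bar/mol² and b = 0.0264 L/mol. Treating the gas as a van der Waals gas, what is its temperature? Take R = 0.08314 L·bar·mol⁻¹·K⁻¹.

T = (P + a n²/V²)(V − nb)/(nR)
P + a n²/V² = 103 + (0.241)(3.37)²/(1.93)² = 103.73 bar
V − nb = 1.93 − (3.37)(0.0264) = 1.8410 L
T = (103.73)(1.8410)/((3.37)(0.08314)) = 681.6 K

T ≈ 681.6 K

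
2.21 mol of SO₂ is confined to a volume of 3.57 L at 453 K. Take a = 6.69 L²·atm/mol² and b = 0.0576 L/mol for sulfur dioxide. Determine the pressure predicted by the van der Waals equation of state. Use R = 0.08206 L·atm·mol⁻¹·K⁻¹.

P = nRT/(V − nb) − a n²/V²
nRT/(V − nb) = (2.21)(0.08206)(453)/(3.57 − 2.21×0.0576) = 82.153/3.4427 = 23.863 atm
a n²/V² = (6.69)(2.21)²/(3.57)² = 2.5637 atm
P = 23.863 − 2.5637 = 21.30 atm

P ≈ 21.30 atm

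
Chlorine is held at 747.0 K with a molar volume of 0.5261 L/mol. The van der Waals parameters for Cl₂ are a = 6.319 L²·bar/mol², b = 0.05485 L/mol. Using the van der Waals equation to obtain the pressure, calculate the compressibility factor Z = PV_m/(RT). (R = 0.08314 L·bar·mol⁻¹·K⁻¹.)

P = RT/(V_m − b) − a/V_m² = (0.08314)(747.0)/(0.5261 − 0.05485) − 6.319/(0.5261)²
  = 62.106/0.47125 − 22.830 = 131.79 − 22.830 = 108.96 bar
Z = PV_m/(RT) = (108.96)(0.5261)/((0.08314)(747.0)) = 57.324/62.106 = 0.9230

Z ≈ 0.9230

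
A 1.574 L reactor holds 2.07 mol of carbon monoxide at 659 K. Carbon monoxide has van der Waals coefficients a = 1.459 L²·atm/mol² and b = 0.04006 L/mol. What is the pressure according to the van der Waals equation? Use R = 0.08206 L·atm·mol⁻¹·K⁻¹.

P = nRT/(V − nb) − a n²/V²
nRT/(V − nb) = (2.07)(0.08206)(659)/(1.574 − 2.07×0.04006) = 111.94/1.4911 = 75.072 atm
a n²/V² = (1.459)(2.07)²/(1.574)² = 2.5234 atm
P = 75.072 − 2.5234 = 72.55 atm

P ≈ 72.55 atm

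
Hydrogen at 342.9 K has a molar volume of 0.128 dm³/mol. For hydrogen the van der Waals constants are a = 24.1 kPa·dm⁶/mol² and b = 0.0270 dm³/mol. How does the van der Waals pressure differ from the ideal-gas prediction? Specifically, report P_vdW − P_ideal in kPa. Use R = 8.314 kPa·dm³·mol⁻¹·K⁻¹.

ΔP ≈ 4483 kPa

Ideal: P_ideal = RT/V_m = (8.314)(342.9)/0.128 = 22272.4 kPa
vdW: P = RT/(V_m − b) − a/V_m² = 2850.87/0.101000 − 24.1/0.0163840 = 28226.4 − 1470.95 = 26755.5 kPa
ΔP = 26755.5 − 22272.4 = 4483 kPa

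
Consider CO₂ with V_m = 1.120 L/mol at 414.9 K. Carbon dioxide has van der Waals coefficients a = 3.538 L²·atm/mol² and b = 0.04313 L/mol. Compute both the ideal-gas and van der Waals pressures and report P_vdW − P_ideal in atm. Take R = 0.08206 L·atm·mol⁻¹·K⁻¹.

Ideal: P_ideal = RT/V_m = (0.08206)(414.9)/1.120 = 30.3988 atm
vdW: P = RT/(V_m − b) − a/V_m² = 34.0467/1.07687 − 3.538/1.25440 = 31.6164 − 2.82047 = 28.7959 atm
ΔP = 28.7959 − 30.3988 = -1.603 atm

ΔP ≈ -1.603 atm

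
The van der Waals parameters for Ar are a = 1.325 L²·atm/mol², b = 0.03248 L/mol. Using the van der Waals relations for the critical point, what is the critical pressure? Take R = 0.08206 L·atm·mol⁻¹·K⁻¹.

For a van der Waals gas, P_c = a/(27b²).
P_c = 1.325/(27×(0.03248)²) = 1.325/0.028484 = 46.52 atm

P_c ≈ 46.52 atm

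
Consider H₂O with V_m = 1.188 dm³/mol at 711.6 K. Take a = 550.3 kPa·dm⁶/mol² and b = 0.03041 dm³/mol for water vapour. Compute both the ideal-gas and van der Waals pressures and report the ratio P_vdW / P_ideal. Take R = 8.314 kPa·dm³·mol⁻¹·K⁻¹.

P_vdW / P_ideal ≈ 0.9480

Ideal: P_ideal = RT/V_m = (8.314)(711.6)/1.188 = 4980.00 kPa
vdW: P = RT/(V_m − b) − a/V_m² = 5916.24/1.15759 − 550.3/1.41134 = 5110.83 − 389.913 = 4720.92 kPa
Ratio = 4720.92/4980.00 = 0.9480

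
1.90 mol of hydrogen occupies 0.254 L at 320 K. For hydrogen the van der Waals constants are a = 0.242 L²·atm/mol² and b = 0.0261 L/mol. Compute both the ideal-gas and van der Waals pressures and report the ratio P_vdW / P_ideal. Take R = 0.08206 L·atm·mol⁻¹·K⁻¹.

Ideal: P_ideal = nRT/V = (1.90)(0.08206)(320)/0.254 = 196.427 atm
vdW: P = nRT/(V − nb) − a n²/V² = 49.8925/0.204410 − 0.873620/0.0645160 = 244.081 − 13.5411 = 230.540 atm
Ratio = 230.540/196.427 = 1.174

P_vdW / P_ideal ≈ 1.174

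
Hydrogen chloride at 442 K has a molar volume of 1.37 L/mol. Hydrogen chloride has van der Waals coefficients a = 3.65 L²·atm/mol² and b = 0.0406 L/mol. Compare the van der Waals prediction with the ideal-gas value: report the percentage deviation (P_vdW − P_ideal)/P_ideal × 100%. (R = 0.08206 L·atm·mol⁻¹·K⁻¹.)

-4.29 %

Ideal: P_ideal = RT/V_m = (0.08206)(442)/1.37 = 26.4748 atm
vdW: P = RT/(V_m − b) − a/V_m² = 36.2705/1.32940 − 3.65/1.87690 = 27.2834 − 1.94470 = 25.3387 atm
% deviation = (25.3387 − 26.4748)/26.4748 × 100% = -4.29%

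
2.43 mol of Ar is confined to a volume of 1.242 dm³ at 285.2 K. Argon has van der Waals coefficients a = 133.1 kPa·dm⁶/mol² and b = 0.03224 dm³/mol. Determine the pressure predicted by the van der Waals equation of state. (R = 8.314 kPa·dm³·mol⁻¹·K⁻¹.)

P ≈ 4442 kPa

P = nRT/(V − nb) − a n²/V²
nRT/(V − nb) = (2.43)(8.314)(285.2)/(1.242 − 2.43×0.03224) = 5761.9/1.1637 = 4951.4 kPa
a n²/V² = (133.1)(2.43)²/(1.242)² = 509.50 kPa
P = 4951.4 − 509.50 = 4442 kPa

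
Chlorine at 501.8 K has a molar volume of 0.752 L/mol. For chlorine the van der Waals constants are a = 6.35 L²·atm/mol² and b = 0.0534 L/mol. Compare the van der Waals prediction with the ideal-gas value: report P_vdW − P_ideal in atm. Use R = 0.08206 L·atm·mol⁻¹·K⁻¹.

ΔP ≈ -7.043 atm

Ideal: P_ideal = RT/V_m = (0.08206)(501.8)/0.752 = 54.7576 atm
vdW: P = RT/(V_m − b) − a/V_m² = 41.1777/0.698600 − 6.35/0.565504 = 58.9432 − 11.2289 = 47.7143 atm
ΔP = 47.7143 − 54.7576 = -7.043 atm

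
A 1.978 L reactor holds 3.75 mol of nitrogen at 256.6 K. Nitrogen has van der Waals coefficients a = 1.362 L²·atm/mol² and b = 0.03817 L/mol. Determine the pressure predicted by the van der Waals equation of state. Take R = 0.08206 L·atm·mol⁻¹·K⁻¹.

P = nRT/(V − nb) − a n²/V²
nRT/(V − nb) = (3.75)(0.08206)(256.6)/(1.978 − 3.75×0.03817) = 78.962/1.8349 = 43.033 atm
a n²/V² = (1.362)(3.75)²/(1.978)² = 4.8954 atm
P = 43.033 − 4.8954 = 38.14 atm

P ≈ 38.14 atm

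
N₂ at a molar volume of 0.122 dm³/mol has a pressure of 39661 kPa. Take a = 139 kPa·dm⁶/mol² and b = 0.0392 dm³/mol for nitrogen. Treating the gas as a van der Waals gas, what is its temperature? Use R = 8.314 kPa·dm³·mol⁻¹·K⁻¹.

T ≈ 488.0 K

T = (P + a/V_m²)(V_m − b)/R
P + a/V_m² = 39661 + 139/(0.122)² = 49000 kPa
V_m − b = 0.122 − 0.0392 = 0.082800 dm³/mol
T = (49000)(0.082800)/8.314 = 488.0 K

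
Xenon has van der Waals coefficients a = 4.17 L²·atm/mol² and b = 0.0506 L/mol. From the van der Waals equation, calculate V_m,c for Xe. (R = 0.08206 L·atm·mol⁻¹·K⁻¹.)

V_m,c ≈ 0.1518 L/mol

For a van der Waals gas, V_m,c = 3b.
V_m,c = 3×0.0506 = 0.1518 L/mol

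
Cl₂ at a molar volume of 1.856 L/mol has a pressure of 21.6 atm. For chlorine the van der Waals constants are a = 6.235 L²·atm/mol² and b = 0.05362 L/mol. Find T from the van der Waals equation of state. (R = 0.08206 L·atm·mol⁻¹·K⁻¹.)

T ≈ 514.2 K

T = (P + a/V_m²)(V_m − b)/R
P + a/V_m² = 21.6 + 6.235/(1.856)² = 23.410 atm
V_m − b = 1.856 − 0.05362 = 1.8024 L/mol
T = (23.410)(1.8024)/0.08206 = 514.2 K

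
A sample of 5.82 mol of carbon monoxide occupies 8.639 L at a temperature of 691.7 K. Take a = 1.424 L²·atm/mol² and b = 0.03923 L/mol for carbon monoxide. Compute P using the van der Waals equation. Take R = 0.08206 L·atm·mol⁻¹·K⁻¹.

P = nRT/(V − nb) − a n²/V²
nRT/(V − nb) = (5.82)(0.08206)(691.7)/(8.639 − 5.82×0.03923) = 330.35/8.4107 = 39.277 atm
a n²/V² = (1.424)(5.82)²/(8.639)² = 0.64629 atm
P = 39.277 − 0.64629 = 38.63 atm

P ≈ 38.63 atm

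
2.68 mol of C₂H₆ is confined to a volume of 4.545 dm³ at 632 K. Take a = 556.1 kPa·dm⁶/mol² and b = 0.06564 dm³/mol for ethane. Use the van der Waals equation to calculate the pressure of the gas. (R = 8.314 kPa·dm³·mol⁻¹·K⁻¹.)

P = nRT/(V − nb) − a n²/V²
nRT/(V − nb) = (2.68)(8.314)(632)/(4.545 − 2.68×0.06564) = 14082/4.3691 = 3223.1 kPa
a n²/V² = (556.1)(2.68)²/(4.545)² = 193.35 kPa
P = 3223.1 − 193.35 = 3030 kPa

P ≈ 3030 kPa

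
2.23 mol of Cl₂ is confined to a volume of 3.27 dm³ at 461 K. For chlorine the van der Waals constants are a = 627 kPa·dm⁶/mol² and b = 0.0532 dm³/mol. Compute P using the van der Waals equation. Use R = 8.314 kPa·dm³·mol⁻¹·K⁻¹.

P = nRT/(V − nb) − a n²/V²
nRT/(V − nb) = (2.23)(8.314)(461)/(3.27 − 2.23×0.0532) = 8547.0/3.1514 = 2712.1 kPa
a n²/V² = (627)(2.23)²/(3.27)² = 291.60 kPa
P = 2712.1 − 291.60 = 2421 kPa

P ≈ 2421 kPa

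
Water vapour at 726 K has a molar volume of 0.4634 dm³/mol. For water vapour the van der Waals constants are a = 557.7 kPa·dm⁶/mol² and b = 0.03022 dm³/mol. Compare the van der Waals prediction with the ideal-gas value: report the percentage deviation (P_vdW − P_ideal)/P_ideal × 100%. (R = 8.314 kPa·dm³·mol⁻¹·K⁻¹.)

-12.96 %

Ideal: P_ideal = RT/V_m = (8.314)(726)/0.4634 = 13025.4 kPa
vdW: P = RT/(V_m − b) − a/V_m² = 6035.96/0.433180 − 557.7/0.214740 = 13934.1 − 2597.09 = 11337.0 kPa
% deviation = (11337.0 − 13025.4)/13025.4 × 100% = -12.96%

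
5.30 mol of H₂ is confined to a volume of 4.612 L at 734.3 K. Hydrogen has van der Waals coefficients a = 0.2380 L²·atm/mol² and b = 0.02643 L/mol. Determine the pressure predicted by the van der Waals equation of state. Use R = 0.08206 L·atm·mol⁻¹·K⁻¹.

P = nRT/(V − nb) − a n²/V²
nRT/(V − nb) = (5.30)(0.08206)(734.3)/(4.612 − 5.30×0.02643) = 319.36/4.4719 = 71.415 atm
a n²/V² = (0.2380)(5.30)²/(4.612)² = 0.31430 atm
P = 71.415 − 0.31430 = 71.10 atm

P ≈ 71.10 atm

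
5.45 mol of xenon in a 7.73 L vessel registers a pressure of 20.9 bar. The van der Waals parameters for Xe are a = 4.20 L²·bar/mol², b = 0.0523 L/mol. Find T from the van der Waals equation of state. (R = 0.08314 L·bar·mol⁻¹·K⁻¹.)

T ≈ 377.7 K

T = (P + a n²/V²)(V − nb)/(nR)
P + a n²/V² = 20.9 + (4.20)(5.45)²/(7.73)² = 22.988 bar
V − nb = 7.73 − (5.45)(0.0523) = 7.4450 L
T = (22.988)(7.4450)/((5.45)(0.08314)) = 377.7 K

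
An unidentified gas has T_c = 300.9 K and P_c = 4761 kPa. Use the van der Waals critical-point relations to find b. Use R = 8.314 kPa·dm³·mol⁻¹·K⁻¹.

b ≈ 0.06568 dm³/mol

From T_c = 8a/(27Rb) and P_c = a/(27b²): b = R T_c/(8 P_c).
b = (8.314)(300.9)/(8×4761) = 2501.7/38088 = 0.06568 dm³/mol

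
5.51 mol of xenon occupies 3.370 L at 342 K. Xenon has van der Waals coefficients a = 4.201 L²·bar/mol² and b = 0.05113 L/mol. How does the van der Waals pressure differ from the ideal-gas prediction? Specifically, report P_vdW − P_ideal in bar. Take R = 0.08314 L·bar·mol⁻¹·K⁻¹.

Ideal: P_ideal = nRT/V = (5.51)(0.08314)(342)/3.370 = 46.4898 bar
vdW: P = nRT/(V − nb) − a n²/V² = 156.671/3.08827 − 127.543/11.3569 = 50.7310 − 11.2304 = 39.5006 bar
ΔP = 39.5006 − 46.4898 = -6.989 bar

ΔP ≈ -6.989 bar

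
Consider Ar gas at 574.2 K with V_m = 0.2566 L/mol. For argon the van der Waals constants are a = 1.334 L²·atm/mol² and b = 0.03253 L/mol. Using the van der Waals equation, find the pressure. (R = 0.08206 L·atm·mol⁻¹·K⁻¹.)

P ≈ 190.0 atm

P = RT/(V_m − b) − a/V_m²
RT/(V_m − b) = (0.08206)(574.2)/(0.2566 − 0.03253) = 47.119/0.22407 = 210.29 atm
a/V_m² = 1.334/(0.2566)² = 20.260 atm
P = 210.29 − 20.260 = 190.0 atm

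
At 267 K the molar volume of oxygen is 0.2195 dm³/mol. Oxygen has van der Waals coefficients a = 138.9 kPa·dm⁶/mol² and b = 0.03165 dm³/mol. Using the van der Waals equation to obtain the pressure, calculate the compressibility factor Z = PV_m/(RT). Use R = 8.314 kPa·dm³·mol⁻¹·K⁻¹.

P = RT/(V_m − b) − a/V_m² = (8.314)(267)/(0.2195 − 0.03165) − 138.9/(0.2195)²
  = 2219.8/0.18785 − 2882.9 = 11817 − 2882.9 = 8934 kPa
Z = PV_m/(RT) = (8934)(0.2195)/((8.314)(267)) = 1961.0/2219.8 = 0.8834

Z ≈ 0.8834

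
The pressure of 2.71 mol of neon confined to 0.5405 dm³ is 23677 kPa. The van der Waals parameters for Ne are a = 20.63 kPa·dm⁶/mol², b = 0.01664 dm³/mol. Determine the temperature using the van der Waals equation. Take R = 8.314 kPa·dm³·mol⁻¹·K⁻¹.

T = (P + a n²/V²)(V − nb)/(nR)
P + a n²/V² = 23677 + (20.63)(2.71)²/(0.5405)² = 24196 kPa
V − nb = 0.5405 − (2.71)(0.01664) = 0.49541 dm³
T = (24196)(0.49541)/((2.71)(8.314)) = 532.0 K

T ≈ 532.0 K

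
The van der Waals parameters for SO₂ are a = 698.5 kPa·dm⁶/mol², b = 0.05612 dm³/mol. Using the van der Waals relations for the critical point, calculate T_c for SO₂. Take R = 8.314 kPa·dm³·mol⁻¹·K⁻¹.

For a van der Waals gas, T_c = 8a/(27Rb).
T_c = 8×698.5/(27×8.314×0.05612) = 5588.0/12.598 = 443.6 K

T_c ≈ 443.6 K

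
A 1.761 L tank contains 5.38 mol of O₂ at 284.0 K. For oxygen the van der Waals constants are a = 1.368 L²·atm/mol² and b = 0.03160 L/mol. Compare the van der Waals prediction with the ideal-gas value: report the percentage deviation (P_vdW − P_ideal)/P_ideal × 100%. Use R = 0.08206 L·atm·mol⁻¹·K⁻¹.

-7.25 %

Ideal: P_ideal = nRT/V = (5.38)(0.08206)(284.0)/1.761 = 71.1988 atm
vdW: P = nRT/(V − nb) − a n²/V² = 125.381/1.59099 − 39.5959/3.10112 = 78.8069 − 12.7683 = 66.0386 atm
% deviation = (66.0386 − 71.1988)/71.1988 × 100% = -7.25%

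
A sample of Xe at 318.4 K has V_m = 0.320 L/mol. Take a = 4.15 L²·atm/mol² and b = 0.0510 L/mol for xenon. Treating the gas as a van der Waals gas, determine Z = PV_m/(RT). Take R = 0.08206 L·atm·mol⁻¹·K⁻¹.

Z ≈ 0.6932

P = RT/(V_m − b) − a/V_m² = (0.08206)(318.4)/(0.320 − 0.0510) − 4.15/(0.320)²
  = 26.128/0.26900 − 40.527 = 97.130 − 40.527 = 56.603 atm
Z = PV_m/(RT) = (56.603)(0.320)/((0.08206)(318.4)) = 18.113/26.128 = 0.6932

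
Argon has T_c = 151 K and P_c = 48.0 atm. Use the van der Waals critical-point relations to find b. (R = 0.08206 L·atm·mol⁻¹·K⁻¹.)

b ≈ 0.03227 L/mol

From T_c = 8a/(27Rb) and P_c = a/(27b²): b = R T_c/(8 P_c).
b = (0.08206)(151)/(8×48.0) = 12.391/384.00 = 0.03227 L/mol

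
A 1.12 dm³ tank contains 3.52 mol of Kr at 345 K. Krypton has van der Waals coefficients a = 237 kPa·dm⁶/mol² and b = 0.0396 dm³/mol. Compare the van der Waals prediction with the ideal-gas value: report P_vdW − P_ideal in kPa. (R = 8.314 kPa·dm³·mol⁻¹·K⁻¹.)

ΔP ≈ -1060 kPa

Ideal: P_ideal = nRT/V = (3.52)(8.314)(345)/1.12 = 9014.75 kPa
vdW: P = nRT/(V − nb) − a n²/V² = 10096.5/0.980608 − 2936.52/1.25440 = 10296.2 − 2340.98 = 7955.2 kPa
ΔP = 7955.2 − 9014.75 = -1060 kPa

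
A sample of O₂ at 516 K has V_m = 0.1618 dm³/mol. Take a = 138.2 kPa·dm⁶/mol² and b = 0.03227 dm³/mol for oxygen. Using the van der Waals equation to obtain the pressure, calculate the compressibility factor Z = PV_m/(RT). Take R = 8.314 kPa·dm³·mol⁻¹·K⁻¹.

Z ≈ 1.050

P = RT/(V_m − b) − a/V_m² = (8.314)(516)/(0.1618 − 0.03227) − 138.2/(0.1618)²
  = 4290.0/0.12953 − 5279.0 = 33120 − 5279.0 = 27841 kPa
Z = PV_m/(RT) = (27841)(0.1618)/((8.314)(516)) = 4504.7/4290.0 = 1.050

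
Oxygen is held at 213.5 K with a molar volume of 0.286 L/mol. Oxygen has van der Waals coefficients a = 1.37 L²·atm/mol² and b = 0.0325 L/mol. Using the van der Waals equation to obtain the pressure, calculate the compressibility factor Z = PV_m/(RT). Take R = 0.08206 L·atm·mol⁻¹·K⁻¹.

P = RT/(V_m − b) − a/V_m² = (0.08206)(213.5)/(0.286 − 0.0325) − 1.37/(0.286)²
  = 17.520/0.25350 − 16.749 = 69.112 − 16.749 = 52.363 atm
Z = PV_m/(RT) = (52.363)(0.286)/((0.08206)(213.5)) = 14.976/17.520 = 0.8548

Z ≈ 0.8548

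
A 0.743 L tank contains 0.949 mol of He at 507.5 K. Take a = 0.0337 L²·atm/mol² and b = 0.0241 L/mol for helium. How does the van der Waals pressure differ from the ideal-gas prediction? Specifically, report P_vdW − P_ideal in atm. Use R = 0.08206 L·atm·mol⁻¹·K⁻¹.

Ideal: P_ideal = nRT/V = (0.949)(0.08206)(507.5)/0.743 = 53.1918 atm
vdW: P = nRT/(V − nb) − a n²/V² = 39.5215/0.720129 − 0.0303503/0.552049 = 54.8811 − 0.0549775 = 54.8261 atm
ΔP = 54.8261 − 53.1918 = 1.634 atm

ΔP ≈ 1.634 atm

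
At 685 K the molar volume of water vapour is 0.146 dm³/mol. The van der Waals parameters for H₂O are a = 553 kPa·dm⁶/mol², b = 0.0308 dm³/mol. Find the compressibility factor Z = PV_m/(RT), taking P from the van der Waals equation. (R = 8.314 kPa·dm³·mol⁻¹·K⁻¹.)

P = RT/(V_m − b) − a/V_m² = (8.314)(685)/(0.146 − 0.0308) − 553/(0.146)²
  = 5695.1/0.11520 − 25943 = 49437 − 25943 = 23494 kPa
Z = PV_m/(RT) = (23494)(0.146)/((8.314)(685)) = 3430.1/5695.1 = 0.6023

Z ≈ 0.6023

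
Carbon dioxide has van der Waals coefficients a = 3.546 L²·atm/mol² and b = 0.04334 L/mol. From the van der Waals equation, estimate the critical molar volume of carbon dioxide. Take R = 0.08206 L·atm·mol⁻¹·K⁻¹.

V_m,c ≈ 0.1300 L/mol

For a van der Waals gas, V_m,c = 3b.
V_m,c = 3×0.04334 = 0.1300 L/mol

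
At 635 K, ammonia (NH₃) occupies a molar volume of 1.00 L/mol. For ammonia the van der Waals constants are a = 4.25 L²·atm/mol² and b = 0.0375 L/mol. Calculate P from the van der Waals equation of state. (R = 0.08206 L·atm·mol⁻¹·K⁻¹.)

P ≈ 49.89 atm

P = RT/(V_m − b) − a/V_m²
RT/(V_m − b) = (0.08206)(635)/(1.00 − 0.0375) = 52.108/0.96250 = 54.138 atm
a/V_m² = 4.25/(1.00)² = 4.2500 atm
P = 54.138 − 4.2500 = 49.89 atm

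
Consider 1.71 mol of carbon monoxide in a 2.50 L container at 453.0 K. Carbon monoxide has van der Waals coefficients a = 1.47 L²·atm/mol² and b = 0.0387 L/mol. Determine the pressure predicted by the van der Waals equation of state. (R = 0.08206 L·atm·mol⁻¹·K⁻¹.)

P ≈ 25.43 atm

P = nRT/(V − nb) − a n²/V²
nRT/(V − nb) = (1.71)(0.08206)(453.0)/(2.50 − 1.71×0.0387) = 63.566/2.4338 = 26.118 atm
a n²/V² = (1.47)(1.71)²/(2.50)² = 0.68775 atm
P = 26.118 − 0.68775 = 25.43 atm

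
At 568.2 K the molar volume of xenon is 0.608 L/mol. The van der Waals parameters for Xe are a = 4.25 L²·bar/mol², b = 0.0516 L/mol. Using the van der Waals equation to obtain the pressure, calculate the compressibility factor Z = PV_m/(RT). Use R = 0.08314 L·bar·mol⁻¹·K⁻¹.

P = RT/(V_m − b) − a/V_m² = (0.08314)(568.2)/(0.608 − 0.0516) − 4.25/(0.608)²
  = 47.240/0.55640 − 11.497 = 84.903 − 11.497 = 73.406 bar
Z = PV_m/(RT) = (73.406)(0.608)/((0.08314)(568.2)) = 44.631/47.240 = 0.9448

Z ≈ 0.9448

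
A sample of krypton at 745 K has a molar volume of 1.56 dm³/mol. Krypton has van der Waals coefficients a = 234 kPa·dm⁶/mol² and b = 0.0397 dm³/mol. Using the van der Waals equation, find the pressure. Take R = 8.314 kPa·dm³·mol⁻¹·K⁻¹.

P = RT/(V_m − b) − a/V_m²
RT/(V_m − b) = (8.314)(745)/(1.56 − 0.0397) = 6193.9/1.5203 = 4074.1 kPa
a/V_m² = 234/(1.56)² = 96.154 kPa
P = 4074.1 − 96.154 = 3978 kPa

P ≈ 3978 kPa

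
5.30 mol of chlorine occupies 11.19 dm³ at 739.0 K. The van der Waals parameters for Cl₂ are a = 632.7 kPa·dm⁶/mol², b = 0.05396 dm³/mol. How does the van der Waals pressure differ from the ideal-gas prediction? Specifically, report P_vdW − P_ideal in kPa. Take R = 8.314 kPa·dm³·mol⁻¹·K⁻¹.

ΔP ≈ -65.6 kPa

Ideal: P_ideal = nRT/V = (5.30)(8.314)(739.0)/11.19 = 2910.05 kPa
vdW: P = nRT/(V − nb) − a n²/V² = 32563.4/10.9040 − 17772.5/125.216 = 2986.37 − 141.935 = 2844.44 kPa
ΔP = 2844.44 − 2910.05 = -65.6 kPa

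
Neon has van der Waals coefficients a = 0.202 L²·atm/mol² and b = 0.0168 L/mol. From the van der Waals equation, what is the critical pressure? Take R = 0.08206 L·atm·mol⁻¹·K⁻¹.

P_c ≈ 26.51 atm

For a van der Waals gas, P_c = a/(27b²).
P_c = 0.202/(27×(0.0168)²) = 0.202/0.0076205 = 26.51 atm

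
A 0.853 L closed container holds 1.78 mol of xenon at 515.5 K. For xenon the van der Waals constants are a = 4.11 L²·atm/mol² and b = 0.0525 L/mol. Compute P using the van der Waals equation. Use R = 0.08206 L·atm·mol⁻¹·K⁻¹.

P ≈ 81.24 atm

P = nRT/(V − nb) − a n²/V²
nRT/(V − nb) = (1.78)(0.08206)(515.5)/(0.853 − 1.78×0.0525) = 75.297/0.75955 = 99.134 atm
a n²/V² = (4.11)(1.78)²/(0.853)² = 17.897 atm
P = 99.134 − 17.897 = 81.24 atm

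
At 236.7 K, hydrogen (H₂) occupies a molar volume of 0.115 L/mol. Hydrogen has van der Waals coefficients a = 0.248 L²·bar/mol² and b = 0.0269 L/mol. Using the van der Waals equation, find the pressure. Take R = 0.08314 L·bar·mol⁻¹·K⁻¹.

P ≈ 204.6 bar

P = RT/(V_m − b) − a/V_m²
RT/(V_m − b) = (0.08314)(236.7)/(0.115 − 0.0269) = 19.679/0.088100 = 223.37 bar
a/V_m² = 0.248/(0.115)² = 18.752 bar
P = 223.37 − 18.752 = 204.6 bar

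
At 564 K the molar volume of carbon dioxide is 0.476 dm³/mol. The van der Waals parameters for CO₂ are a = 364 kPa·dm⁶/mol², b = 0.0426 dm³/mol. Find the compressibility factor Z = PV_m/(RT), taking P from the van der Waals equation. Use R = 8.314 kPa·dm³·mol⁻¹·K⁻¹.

P = RT/(V_m − b) − a/V_m² = (8.314)(564)/(0.476 − 0.0426) − 364/(0.476)²
  = 4689.1/0.43340 − 1606.5 = 10819 − 1606.5 = 9213 kPa
Z = PV_m/(RT) = (9213)(0.476)/((8.314)(564)) = 4385.4/4689.1 = 0.9352

Z ≈ 0.9352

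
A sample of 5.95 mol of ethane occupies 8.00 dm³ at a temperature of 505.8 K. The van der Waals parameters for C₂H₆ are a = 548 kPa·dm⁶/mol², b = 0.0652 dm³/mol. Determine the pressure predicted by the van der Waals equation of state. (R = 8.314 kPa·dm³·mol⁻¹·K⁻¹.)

P ≈ 2984 kPa

P = nRT/(V − nb) − a n²/V²
nRT/(V − nb) = (5.95)(8.314)(505.8)/(8.00 − 5.95×0.0652) = 25021/7.6121 = 3287.0 kPa
a n²/V² = (548)(5.95)²/(8.00)² = 303.13 kPa
P = 3287.0 − 303.13 = 2984 kPa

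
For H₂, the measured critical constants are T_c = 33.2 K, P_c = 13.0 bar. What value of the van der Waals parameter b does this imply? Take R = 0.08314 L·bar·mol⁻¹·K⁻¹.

b ≈ 0.02654 L/mol

From T_c = 8a/(27Rb) and P_c = a/(27b²): b = R T_c/(8 P_c).
b = (0.08314)(33.2)/(8×13.0) = 2.7602/104.00 = 0.02654 L/mol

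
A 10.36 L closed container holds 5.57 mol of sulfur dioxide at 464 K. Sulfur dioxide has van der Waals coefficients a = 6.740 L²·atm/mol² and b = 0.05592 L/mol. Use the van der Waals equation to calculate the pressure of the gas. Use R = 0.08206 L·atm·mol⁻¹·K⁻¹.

P ≈ 19.16 atm

P = nRT/(V − nb) − a n²/V²
nRT/(V − nb) = (5.57)(0.08206)(464)/(10.36 − 5.57×0.05592) = 212.08/10.049 = 21.105 atm
a n²/V² = (6.740)(5.57)²/(10.36)² = 1.9483 atm
P = 21.105 − 1.9483 = 19.16 atm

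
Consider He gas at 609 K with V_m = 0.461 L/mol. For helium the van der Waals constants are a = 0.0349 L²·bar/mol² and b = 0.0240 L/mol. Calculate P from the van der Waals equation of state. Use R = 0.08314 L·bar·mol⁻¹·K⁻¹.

P ≈ 115.7 bar

P = RT/(V_m − b) − a/V_m²
RT/(V_m − b) = (0.08314)(609)/(0.461 − 0.0240) = 50.632/0.43700 = 115.86 bar
a/V_m² = 0.0349/(0.461)² = 0.16422 bar
P = 115.86 − 0.16422 = 115.7 bar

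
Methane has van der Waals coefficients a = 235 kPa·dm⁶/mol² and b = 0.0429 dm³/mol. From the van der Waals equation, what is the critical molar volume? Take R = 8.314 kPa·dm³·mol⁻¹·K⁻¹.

V_m,c ≈ 0.1287 dm³/mol

For a van der Waals gas, V_m,c = 3b.
V_m,c = 3×0.0429 = 0.1287 dm³/mol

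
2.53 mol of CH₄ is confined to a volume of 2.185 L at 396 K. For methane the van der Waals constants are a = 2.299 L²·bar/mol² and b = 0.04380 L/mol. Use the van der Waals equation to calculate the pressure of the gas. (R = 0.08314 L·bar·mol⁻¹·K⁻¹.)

P = nRT/(V − nb) − a n²/V²
nRT/(V − nb) = (2.53)(0.08314)(396)/(2.185 − 2.53×0.04380) = 83.296/2.0742 = 40.158 bar
a n²/V² = (2.299)(2.53)²/(2.185)² = 3.0823 bar
P = 40.158 − 3.0823 = 37.08 bar

P ≈ 37.08 bar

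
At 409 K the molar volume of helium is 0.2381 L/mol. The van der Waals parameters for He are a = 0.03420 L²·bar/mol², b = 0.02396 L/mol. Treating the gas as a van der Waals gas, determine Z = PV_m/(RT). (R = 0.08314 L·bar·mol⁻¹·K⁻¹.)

Z ≈ 1.108

P = RT/(V_m − b) − a/V_m² = (0.08314)(409)/(0.2381 − 0.02396) − 0.03420/(0.2381)²
  = 34.004/0.21414 − 0.60326 = 158.79 − 0.60326 = 158.19 bar
Z = PV_m/(RT) = (158.19)(0.2381)/((0.08314)(409)) = 37.665/34.004 = 1.108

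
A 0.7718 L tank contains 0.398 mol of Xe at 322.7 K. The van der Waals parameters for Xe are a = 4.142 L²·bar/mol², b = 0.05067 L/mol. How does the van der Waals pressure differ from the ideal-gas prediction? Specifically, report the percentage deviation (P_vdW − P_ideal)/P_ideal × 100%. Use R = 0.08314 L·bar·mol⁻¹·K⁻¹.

-5.28 %

Ideal: P_ideal = nRT/V = (0.398)(0.08314)(322.7)/0.7718 = 13.8353 bar
vdW: P = nRT/(V − nb) − a n²/V² = 10.6781/0.751633 − 0.656109/0.595675 = 14.2065 − 1.10145 = 13.1051 bar
% deviation = (13.1051 − 13.8353)/13.8353 × 100% = -5.28%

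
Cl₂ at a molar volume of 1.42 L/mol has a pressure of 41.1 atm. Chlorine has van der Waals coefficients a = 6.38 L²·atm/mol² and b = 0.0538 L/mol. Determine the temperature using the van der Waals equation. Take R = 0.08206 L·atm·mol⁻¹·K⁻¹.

T ≈ 736.9 K

T = (P + a/V_m²)(V_m − b)/R
P + a/V_m² = 41.1 + 6.38/(1.42)² = 44.264 atm
V_m − b = 1.42 − 0.0538 = 1.3662 L/mol
T = (44.264)(1.3662)/0.08206 = 736.9 K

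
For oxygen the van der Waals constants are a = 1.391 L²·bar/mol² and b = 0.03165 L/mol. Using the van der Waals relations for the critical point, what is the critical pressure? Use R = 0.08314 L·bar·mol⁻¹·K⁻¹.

P_c ≈ 51.43 bar

For a van der Waals gas, P_c = a/(27b²).
P_c = 1.391/(27×(0.03165)²) = 1.391/0.027047 = 51.43 bar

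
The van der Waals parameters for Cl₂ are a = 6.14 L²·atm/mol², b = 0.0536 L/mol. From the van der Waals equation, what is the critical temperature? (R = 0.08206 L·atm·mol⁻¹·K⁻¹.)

For a van der Waals gas, T_c = 8a/(27Rb).
T_c = 8×6.14/(27×0.08206×0.0536) = 49.120/0.11876 = 413.6 K

T_c ≈ 413.6 K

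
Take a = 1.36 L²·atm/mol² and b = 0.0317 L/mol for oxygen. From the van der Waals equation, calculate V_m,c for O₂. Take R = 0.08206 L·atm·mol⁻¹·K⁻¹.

V_m,c ≈ 0.09510 L/mol

For a van der Waals gas, V_m,c = 3b.
V_m,c = 3×0.0317 = 0.09510 L/mol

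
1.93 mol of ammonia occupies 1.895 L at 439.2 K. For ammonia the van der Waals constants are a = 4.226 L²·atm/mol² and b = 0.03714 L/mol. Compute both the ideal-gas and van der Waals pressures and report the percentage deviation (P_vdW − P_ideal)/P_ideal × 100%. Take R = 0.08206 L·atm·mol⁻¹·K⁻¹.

-8.01 %

Ideal: P_ideal = nRT/V = (1.93)(0.08206)(439.2)/1.895 = 36.7064 atm
vdW: P = nRT/(V − nb) − a n²/V² = 69.5587/1.82332 − 15.7414/3.59103 = 38.1495 − 4.38353 = 33.7660 atm
% deviation = (33.7660 − 36.7064)/36.7064 × 100% = -8.01%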